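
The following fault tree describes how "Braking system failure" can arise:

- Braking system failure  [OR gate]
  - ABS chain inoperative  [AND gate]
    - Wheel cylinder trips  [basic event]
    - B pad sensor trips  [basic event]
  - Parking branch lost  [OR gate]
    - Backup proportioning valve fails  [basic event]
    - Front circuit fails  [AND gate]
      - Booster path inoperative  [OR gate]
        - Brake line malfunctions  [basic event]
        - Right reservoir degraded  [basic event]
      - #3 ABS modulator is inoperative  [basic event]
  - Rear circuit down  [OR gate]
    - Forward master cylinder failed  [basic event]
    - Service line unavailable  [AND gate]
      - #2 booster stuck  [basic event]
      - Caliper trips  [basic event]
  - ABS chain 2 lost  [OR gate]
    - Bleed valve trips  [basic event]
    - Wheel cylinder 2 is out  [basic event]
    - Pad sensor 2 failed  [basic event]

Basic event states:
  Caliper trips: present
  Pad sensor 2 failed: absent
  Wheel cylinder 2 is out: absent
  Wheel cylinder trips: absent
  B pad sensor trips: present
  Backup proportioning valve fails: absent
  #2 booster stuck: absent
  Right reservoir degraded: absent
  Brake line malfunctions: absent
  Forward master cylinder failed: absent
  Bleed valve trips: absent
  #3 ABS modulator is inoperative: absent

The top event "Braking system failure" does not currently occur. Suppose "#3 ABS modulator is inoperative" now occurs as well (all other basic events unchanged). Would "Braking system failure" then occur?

Counterfactual: set "#3 ABS modulator is inoperative" to occurred.
ABS chain inoperative [AND]: Wheel cylinder trips=not, B pad sensor trips=occurs → not all inputs occur → does not occur.
Booster path inoperative [OR]: Brake line malfunctions=not, Right reservoir degraded=not → no input occurs → does not occur.
Front circuit fails [AND]: Booster path inoperative=not, #3 ABS modulator is inoperative=occurs → not all inputs occur → does not occur.
Parking branch lost [OR]: Backup proportioning valve fails=not, Front circuit fails=not → no input occurs → does not occur.
Service line unavailable [AND]: #2 booster stuck=not, Caliper trips=occurs → not all inputs occur → does not occur.
Rear circuit down [OR]: Forward master cylinder failed=not, Service line unavailable=not → no input occurs → does not occur.
ABS chain 2 lost [OR]: Bleed valve trips=not, Wheel cylinder 2 is out=not, Pad sensor 2 failed=not → no input occurs → does not occur.
Braking system failure [OR]: ABS chain inoperative=not, Parking branch lost=not, Rear circuit down=not, ABS chain 2 lost=not → no input occurs → does not occur.

No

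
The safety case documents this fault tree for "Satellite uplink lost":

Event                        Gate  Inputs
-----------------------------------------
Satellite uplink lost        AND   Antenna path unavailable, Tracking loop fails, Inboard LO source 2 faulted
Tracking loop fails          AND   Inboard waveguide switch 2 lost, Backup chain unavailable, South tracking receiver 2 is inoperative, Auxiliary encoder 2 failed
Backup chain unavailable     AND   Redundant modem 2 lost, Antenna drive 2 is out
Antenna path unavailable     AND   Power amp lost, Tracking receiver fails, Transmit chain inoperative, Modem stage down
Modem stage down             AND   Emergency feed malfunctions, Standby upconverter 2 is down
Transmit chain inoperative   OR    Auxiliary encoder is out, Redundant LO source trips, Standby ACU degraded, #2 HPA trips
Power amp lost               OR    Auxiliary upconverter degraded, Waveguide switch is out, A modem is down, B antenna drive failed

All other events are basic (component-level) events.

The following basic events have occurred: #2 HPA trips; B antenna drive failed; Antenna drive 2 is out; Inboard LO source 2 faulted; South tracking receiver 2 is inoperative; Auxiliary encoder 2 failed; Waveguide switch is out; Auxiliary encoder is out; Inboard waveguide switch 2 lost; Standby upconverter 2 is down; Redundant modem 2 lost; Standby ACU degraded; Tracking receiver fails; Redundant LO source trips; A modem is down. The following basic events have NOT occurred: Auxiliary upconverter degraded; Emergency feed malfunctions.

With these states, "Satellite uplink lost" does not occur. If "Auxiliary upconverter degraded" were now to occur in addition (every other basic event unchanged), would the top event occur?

Counterfactual: set "Auxiliary upconverter degraded" to occurred.
Power amp lost [OR]: Auxiliary upconverter degraded=occurs, Waveguide switch is out=occurs, A modem is down=occurs, B antenna drive failed=occurs → at least one input occurs → occurs.
Transmit chain inoperative [OR]: Auxiliary encoder is out=occurs, Redundant LO source trips=occurs, Standby ACU degraded=occurs, #2 HPA trips=occurs → at least one input occurs → occurs.
Modem stage down [AND]: Emergency feed malfunctions=not, Standby upconverter 2 is down=occurs → not all inputs occur → does not occur.
Antenna path unavailable [AND]: Power amp lost=occurs, Tracking receiver fails=occurs, Transmit chain inoperative=occurs, Modem stage down=not → not all inputs occur → does not occur.
Backup chain unavailable [AND]: Redundant modem 2 lost=occurs, Antenna drive 2 is out=occurs → all inputs occur → occurs.
Tracking loop fails [AND]: Inboard waveguide switch 2 lost=occurs, Backup chain unavailable=occurs, South tracking receiver 2 is inoperative=occurs, Auxiliary encoder 2 failed=occurs → all inputs occur → occurs.
Satellite uplink lost [AND]: Antenna path unavailable=not, Tracking loop fails=occurs, Inboard LO source 2 faulted=occurs → not all inputs occur → does not occur.

No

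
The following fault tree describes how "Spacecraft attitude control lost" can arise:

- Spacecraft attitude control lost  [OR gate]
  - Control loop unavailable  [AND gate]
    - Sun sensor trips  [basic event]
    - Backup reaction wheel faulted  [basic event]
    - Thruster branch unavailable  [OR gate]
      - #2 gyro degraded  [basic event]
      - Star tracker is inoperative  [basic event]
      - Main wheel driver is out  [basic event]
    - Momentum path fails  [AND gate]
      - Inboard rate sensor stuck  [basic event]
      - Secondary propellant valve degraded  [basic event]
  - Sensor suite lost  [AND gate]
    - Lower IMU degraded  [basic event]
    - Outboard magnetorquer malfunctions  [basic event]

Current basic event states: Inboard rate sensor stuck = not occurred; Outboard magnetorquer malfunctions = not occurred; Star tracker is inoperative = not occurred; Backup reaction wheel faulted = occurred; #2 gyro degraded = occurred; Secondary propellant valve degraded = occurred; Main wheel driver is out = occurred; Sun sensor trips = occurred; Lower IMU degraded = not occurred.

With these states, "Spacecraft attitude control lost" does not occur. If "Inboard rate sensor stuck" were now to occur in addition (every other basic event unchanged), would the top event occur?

Yes

Counterfactual: set "Inboard rate sensor stuck" to occurred.
Thruster branch unavailable [OR]: #2 gyro degraded=occurs, Star tracker is inoperative=not, Main wheel driver is out=occurs → at least one input occurs → occurs.
Momentum path fails [AND]: Inboard rate sensor stuck=occurs, Secondary propellant valve degraded=occurs → all inputs occur → occurs.
Control loop unavailable [AND]: Sun sensor trips=occurs, Backup reaction wheel faulted=occurs, Thruster branch unavailable=occurs, Momentum path fails=occurs → all inputs occur → occurs.
Sensor suite lost [AND]: Lower IMU degraded=not, Outboard magnetorquer malfunctions=not → not all inputs occur → does not occur.
Spacecraft attitude control lost [OR]: Control loop unavailable=occurs, Sensor suite lost=not → at least one input occurs → occurs.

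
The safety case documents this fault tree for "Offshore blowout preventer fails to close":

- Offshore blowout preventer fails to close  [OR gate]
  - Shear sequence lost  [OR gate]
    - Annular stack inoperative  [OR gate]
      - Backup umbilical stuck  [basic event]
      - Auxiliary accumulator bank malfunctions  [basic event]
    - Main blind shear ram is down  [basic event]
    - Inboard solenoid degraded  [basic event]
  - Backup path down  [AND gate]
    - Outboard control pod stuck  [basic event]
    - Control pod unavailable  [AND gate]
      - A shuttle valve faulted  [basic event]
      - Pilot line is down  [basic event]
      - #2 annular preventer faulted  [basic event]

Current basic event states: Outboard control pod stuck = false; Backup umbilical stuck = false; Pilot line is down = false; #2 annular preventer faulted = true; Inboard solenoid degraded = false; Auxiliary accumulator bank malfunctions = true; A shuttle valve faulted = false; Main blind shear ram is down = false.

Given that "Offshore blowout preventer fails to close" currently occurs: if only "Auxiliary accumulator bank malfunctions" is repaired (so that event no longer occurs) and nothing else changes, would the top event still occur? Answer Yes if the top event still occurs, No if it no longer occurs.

Counterfactual: set "Auxiliary accumulator bank malfunctions" to not occurred.
Annular stack inoperative [OR]: Backup umbilical stuck=not, Auxiliary accumulator bank malfunctions=not → no input occurs → does not occur.
Shear sequence lost [OR]: Annular stack inoperative=not, Main blind shear ram is down=not, Inboard solenoid degraded=not → no input occurs → does not occur.
Control pod unavailable [AND]: A shuttle valve faulted=not, Pilot line is down=not, #2 annular preventer faulted=occurs → not all inputs occur → does not occur.
Backup path down [AND]: Outboard control pod stuck=not, Control pod unavailable=not → not all inputs occur → does not occur.
Offshore blowout preventer fails to close [OR]: Shear sequence lost=not, Backup path down=not → no input occurs → does not occur.

No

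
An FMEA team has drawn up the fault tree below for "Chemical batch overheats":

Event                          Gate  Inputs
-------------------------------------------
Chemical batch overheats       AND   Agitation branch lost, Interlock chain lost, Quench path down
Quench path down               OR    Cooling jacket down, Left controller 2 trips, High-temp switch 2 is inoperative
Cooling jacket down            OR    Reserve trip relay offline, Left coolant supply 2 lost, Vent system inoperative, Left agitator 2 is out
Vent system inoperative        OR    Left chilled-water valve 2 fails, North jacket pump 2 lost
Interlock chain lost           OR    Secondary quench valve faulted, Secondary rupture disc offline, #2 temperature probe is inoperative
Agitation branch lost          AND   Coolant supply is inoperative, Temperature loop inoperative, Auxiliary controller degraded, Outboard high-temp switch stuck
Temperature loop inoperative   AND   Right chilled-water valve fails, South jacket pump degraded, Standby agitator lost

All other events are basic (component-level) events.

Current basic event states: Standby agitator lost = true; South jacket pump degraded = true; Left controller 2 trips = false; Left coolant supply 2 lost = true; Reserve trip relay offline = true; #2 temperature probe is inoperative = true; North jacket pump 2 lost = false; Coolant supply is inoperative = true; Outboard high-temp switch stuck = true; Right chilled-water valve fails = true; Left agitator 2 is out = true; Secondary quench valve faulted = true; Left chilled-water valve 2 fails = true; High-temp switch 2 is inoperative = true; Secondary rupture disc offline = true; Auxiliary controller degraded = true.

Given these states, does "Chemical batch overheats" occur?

Temperature loop inoperative [AND]: Right chilled-water valve fails=occurs, South jacket pump degraded=occurs, Standby agitator lost=occurs → all inputs occur → occurs.
Agitation branch lost [AND]: Coolant supply is inoperative=occurs, Temperature loop inoperative=occurs, Auxiliary controller degraded=occurs, Outboard high-temp switch stuck=occurs → all inputs occur → occurs.
Interlock chain lost [OR]: Secondary quench valve faulted=occurs, Secondary rupture disc offline=occurs, #2 temperature probe is inoperative=occurs → at least one input occurs → occurs.
Vent system inoperative [OR]: Left chilled-water valve 2 fails=occurs, North jacket pump 2 lost=not → at least one input occurs → occurs.
Cooling jacket down [OR]: Reserve trip relay offline=occurs, Left coolant supply 2 lost=occurs, Vent system inoperative=occurs, Left agitator 2 is out=occurs → at least one input occurs → occurs.
Quench path down [OR]: Cooling jacket down=occurs, Left controller 2 trips=not, High-temp switch 2 is inoperative=occurs → at least one input occurs → occurs.
Chemical batch overheats [AND]: Agitation branch lost=occurs, Interlock chain lost=occurs, Quench path down=occurs → all inputs occur → occurs.

Yes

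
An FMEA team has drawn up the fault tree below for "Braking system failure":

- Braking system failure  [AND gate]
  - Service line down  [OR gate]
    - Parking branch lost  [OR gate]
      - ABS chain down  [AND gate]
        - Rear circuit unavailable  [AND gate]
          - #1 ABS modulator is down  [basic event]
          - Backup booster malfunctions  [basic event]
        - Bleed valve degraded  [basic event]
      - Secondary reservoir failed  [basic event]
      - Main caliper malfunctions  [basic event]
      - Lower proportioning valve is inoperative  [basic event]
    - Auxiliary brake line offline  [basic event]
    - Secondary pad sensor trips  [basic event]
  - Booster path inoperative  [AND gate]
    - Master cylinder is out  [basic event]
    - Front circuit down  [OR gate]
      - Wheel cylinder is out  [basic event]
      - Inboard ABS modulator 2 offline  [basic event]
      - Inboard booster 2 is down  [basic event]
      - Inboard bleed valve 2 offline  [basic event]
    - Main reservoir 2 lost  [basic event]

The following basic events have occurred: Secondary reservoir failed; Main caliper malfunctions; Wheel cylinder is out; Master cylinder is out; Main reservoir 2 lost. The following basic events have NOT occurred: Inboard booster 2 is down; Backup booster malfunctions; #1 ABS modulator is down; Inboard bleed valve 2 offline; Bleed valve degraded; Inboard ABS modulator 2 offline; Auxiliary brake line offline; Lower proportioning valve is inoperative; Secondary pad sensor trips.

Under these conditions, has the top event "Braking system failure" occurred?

Yes

Rear circuit unavailable [AND]: #1 ABS modulator is down=not, Backup booster malfunctions=not → not all inputs occur → does not occur.
ABS chain down [AND]: Rear circuit unavailable=not, Bleed valve degraded=not → not all inputs occur → does not occur.
Parking branch lost [OR]: ABS chain down=not, Secondary reservoir failed=occurs, Main caliper malfunctions=occurs, Lower proportioning valve is inoperative=not → at least one input occurs → occurs.
Service line down [OR]: Parking branch lost=occurs, Auxiliary brake line offline=not, Secondary pad sensor trips=not → at least one input occurs → occurs.
Front circuit down [OR]: Wheel cylinder is out=occurs, Inboard ABS modulator 2 offline=not, Inboard booster 2 is down=not, Inboard bleed valve 2 offline=not → at least one input occurs → occurs.
Booster path inoperative [AND]: Master cylinder is out=occurs, Front circuit down=occurs, Main reservoir 2 lost=occurs → all inputs occur → occurs.
Braking system failure [AND]: Service line down=occurs, Booster path inoperative=occurs → all inputs occur → occurs.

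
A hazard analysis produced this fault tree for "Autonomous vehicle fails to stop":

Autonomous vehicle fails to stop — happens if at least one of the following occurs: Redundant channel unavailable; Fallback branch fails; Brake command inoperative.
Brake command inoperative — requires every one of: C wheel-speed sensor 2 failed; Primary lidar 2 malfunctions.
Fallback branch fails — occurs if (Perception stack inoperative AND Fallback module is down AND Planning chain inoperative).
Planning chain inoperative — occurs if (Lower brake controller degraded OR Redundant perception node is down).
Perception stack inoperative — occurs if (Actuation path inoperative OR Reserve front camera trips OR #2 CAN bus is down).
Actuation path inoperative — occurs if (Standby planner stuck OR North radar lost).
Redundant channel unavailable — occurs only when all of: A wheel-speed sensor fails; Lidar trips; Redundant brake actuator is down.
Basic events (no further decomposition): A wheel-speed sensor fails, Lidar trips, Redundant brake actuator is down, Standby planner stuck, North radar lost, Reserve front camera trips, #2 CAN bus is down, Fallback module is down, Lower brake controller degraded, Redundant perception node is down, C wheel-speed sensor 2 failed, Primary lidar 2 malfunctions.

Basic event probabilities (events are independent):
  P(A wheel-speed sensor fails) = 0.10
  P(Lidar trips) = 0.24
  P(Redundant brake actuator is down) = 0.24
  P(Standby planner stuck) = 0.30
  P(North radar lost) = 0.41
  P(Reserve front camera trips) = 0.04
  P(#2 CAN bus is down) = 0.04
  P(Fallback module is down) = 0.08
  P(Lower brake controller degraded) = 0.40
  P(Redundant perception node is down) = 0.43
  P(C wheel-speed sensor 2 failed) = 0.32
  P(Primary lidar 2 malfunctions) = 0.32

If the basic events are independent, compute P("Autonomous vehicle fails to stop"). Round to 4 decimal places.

P(Redundant channel unavailable) [AND] = 0.10 × 0.24 × 0.24 = 0.005760
P(Actuation path inoperative) [OR] = 1 − (1−0.30) × (1−0.41) = 0.587000
P(Perception stack inoperative) [OR] = 1 − (1−0.587000) × (1−0.04) × (1−0.04) = 0.619379
P(Planning chain inoperative) [OR] = 1 − (1−0.40) × (1−0.43) = 0.658000
P(Fallback branch fails) [AND] = 0.619379 × 0.08 × 0.658000 = 0.032604
P(Brake command inoperative) [AND] = 0.32 × 0.32 = 0.102400
P(Autonomous vehicle fails to stop) [OR] = 1 − (1−0.005760) × (1−0.032604) × (1−0.102400) = 0.136667
Rounded to 4 decimal places: P(Autonomous vehicle fails to stop) ≈ 0.1367.

0.1367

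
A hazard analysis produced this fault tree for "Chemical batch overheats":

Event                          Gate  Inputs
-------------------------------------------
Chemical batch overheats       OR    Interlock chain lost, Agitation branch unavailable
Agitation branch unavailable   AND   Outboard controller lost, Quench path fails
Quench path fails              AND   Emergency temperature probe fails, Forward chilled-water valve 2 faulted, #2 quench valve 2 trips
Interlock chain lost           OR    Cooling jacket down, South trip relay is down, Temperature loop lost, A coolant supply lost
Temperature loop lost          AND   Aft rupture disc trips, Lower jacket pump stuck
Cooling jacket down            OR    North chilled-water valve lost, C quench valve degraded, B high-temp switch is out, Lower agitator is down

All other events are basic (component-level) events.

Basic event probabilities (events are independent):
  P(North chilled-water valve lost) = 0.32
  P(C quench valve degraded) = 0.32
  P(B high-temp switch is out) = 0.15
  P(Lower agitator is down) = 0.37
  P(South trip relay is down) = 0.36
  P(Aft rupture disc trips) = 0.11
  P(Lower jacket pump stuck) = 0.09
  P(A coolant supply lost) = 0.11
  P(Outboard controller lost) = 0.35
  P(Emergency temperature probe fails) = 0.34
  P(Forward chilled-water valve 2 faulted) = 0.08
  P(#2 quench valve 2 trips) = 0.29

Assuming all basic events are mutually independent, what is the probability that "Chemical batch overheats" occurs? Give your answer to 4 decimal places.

0.8607

P(Cooling jacket down) [OR] = 1 − (1−0.32) × (1−0.32) × (1−0.15) × (1−0.37) = 0.752385
P(Temperature loop lost) [AND] = 0.11 × 0.09 = 0.009900
P(Interlock chain lost) [OR] = 1 − (1−0.752385) × (1−0.36) × (1−0.009900) × (1−0.11) = 0.860355
P(Quench path fails) [AND] = 0.34 × 0.08 × 0.29 = 0.007888
P(Agitation branch unavailable) [AND] = 0.35 × 0.007888 = 0.002761
P(Chemical batch overheats) [OR] = 1 − (1−0.860355) × (1−0.002761) = 0.860741
Rounded to 4 decimal places: P(Chemical batch overheats) ≈ 0.8607.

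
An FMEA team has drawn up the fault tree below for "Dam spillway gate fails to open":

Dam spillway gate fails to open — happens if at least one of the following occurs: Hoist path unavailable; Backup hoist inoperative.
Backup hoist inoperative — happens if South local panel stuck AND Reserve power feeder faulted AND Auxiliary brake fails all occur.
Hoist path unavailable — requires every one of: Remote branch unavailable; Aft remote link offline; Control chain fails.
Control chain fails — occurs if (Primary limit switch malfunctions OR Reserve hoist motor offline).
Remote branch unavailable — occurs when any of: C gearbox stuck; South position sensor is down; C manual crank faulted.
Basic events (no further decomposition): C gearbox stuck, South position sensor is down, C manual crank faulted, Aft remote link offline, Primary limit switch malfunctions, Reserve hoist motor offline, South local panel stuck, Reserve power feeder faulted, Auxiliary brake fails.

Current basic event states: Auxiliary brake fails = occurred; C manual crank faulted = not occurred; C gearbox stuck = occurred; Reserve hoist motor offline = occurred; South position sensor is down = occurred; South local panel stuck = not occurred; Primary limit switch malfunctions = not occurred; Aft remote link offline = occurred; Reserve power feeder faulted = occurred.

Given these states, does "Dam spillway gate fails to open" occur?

Yes

Remote branch unavailable [OR]: C gearbox stuck=occurs, South position sensor is down=occurs, C manual crank faulted=not → at least one input occurs → occurs.
Control chain fails [OR]: Primary limit switch malfunctions=not, Reserve hoist motor offline=occurs → at least one input occurs → occurs.
Hoist path unavailable [AND]: Remote branch unavailable=occurs, Aft remote link offline=occurs, Control chain fails=occurs → all inputs occur → occurs.
Backup hoist inoperative [AND]: South local panel stuck=not, Reserve power feeder faulted=occurs, Auxiliary brake fails=occurs → not all inputs occur → does not occur.
Dam spillway gate fails to open [OR]: Hoist path unavailable=occurs, Backup hoist inoperative=not → at least one input occurs → occurs.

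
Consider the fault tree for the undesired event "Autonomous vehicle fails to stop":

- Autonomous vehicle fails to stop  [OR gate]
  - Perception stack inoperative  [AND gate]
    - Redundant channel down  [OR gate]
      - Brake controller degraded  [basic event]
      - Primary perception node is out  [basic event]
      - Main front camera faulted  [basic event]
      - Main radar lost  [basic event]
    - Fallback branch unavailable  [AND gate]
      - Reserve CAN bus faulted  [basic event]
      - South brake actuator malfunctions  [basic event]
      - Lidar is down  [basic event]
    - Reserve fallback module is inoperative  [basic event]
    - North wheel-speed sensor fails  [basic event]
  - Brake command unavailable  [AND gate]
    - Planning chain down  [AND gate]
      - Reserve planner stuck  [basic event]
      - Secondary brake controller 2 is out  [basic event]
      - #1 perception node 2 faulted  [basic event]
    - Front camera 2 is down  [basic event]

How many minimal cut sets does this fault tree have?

5

Redundant channel down [OR]: union of children's cut sets → 4 cut set(s).
Fallback branch unavailable [AND]: one cut set from each child combined → 1 × 1 × 1 = 1 cut set(s).
Perception stack inoperative [AND]: one cut set from each child combined → 4 × 1 × 1 × 1 = 4 cut set(s).
Planning chain down [AND]: one cut set from each child combined → 1 × 1 × 1 = 1 cut set(s).
Brake command unavailable [AND]: one cut set from each child combined → 1 × 1 = 1 cut set(s).
Autonomous vehicle fails to stop [OR]: union of children's cut sets → 5 cut set(s).
Minimal cut sets: {Brake controller degraded, Lidar is down, North wheel-speed sensor fails, Reserve CAN bus faulted, Reserve fallback module is inoperative, South brake actuator malfunctions}; {Lidar is down, North wheel-speed sensor fails, Primary perception node is out, Reserve CAN bus faulted, Reserve fallback module is inoperative, South brake actuator malfunctions}; {Lidar is down, Main front camera faulted, North wheel-speed sensor fails, Reserve CAN bus faulted, Reserve fallback module is inoperative, South brake actuator malfunctions}; {Lidar is down, Main radar lost, North wheel-speed sensor fails, Reserve CAN bus faulted, Reserve fallback module is inoperative, South brake actuator malfunctions}; {#1 perception node 2 faulted, Front camera 2 is down, Reserve planner stuck, Secondary brake controller 2 is out}.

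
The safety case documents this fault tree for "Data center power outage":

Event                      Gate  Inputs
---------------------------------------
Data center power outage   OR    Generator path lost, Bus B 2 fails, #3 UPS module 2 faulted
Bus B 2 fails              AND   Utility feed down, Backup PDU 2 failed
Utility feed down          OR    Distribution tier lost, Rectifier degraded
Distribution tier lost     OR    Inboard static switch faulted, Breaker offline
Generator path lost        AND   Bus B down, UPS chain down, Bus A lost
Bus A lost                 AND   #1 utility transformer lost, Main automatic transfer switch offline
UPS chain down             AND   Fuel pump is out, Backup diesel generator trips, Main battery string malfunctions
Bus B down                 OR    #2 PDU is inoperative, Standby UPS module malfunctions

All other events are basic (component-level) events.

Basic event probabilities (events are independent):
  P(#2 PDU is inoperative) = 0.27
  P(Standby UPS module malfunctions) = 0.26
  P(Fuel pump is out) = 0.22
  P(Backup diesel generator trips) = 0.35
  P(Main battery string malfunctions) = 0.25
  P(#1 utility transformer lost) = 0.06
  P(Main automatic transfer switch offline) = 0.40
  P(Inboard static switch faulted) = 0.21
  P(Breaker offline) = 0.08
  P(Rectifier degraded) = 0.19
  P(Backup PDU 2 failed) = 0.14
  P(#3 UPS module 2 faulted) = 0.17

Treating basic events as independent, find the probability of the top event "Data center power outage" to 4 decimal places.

0.2180

P(Bus B down) [OR] = 1 − (1−0.27) × (1−0.26) = 0.459800
P(UPS chain down) [AND] = 0.22 × 0.35 × 0.25 = 0.019250
P(Bus A lost) [AND] = 0.06 × 0.40 = 0.024000
P(Generator path lost) [AND] = 0.459800 × 0.019250 × 0.024000 = 0.000212
P(Distribution tier lost) [OR] = 1 − (1−0.21) × (1−0.08) = 0.273200
P(Utility feed down) [OR] = 1 − (1−0.273200) × (1−0.19) = 0.411292
P(Bus B 2 fails) [AND] = 0.411292 × 0.14 = 0.057581
P(Data center power outage) [OR] = 1 − (1−0.000212) × (1−0.057581) × (1−0.17) = 0.217958
Rounded to 4 decimal places: P(Data center power outage) ≈ 0.2180.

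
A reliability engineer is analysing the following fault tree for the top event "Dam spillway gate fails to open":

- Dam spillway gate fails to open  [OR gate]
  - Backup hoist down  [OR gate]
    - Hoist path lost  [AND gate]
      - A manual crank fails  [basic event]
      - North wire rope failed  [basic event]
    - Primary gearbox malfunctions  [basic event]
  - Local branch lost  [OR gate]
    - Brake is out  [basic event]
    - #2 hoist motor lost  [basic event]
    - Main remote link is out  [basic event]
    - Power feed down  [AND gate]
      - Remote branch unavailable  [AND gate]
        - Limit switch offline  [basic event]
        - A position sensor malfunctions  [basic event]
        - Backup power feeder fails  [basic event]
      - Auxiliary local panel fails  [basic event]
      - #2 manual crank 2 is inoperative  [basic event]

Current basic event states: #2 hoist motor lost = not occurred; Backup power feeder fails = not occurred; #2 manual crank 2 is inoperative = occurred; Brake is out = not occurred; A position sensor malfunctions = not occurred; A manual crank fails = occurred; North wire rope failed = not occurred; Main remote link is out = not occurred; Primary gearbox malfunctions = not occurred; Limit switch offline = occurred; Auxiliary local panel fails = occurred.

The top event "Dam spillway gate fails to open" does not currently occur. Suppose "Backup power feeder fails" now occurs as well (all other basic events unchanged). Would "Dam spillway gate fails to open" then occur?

Counterfactual: set "Backup power feeder fails" to occurred.
Hoist path lost [AND]: A manual crank fails=occurs, North wire rope failed=not → not all inputs occur → does not occur.
Backup hoist down [OR]: Hoist path lost=not, Primary gearbox malfunctions=not → no input occurs → does not occur.
Remote branch unavailable [AND]: Limit switch offline=occurs, A position sensor malfunctions=not, Backup power feeder fails=occurs → not all inputs occur → does not occur.
Power feed down [AND]: Remote branch unavailable=not, Auxiliary local panel fails=occurs, #2 manual crank 2 is inoperative=occurs → not all inputs occur → does not occur.
Local branch lost [OR]: Brake is out=not, #2 hoist motor lost=not, Main remote link is out=not, Power feed down=not → no input occurs → does not occur.
Dam spillway gate fails to open [OR]: Backup hoist down=not, Local branch lost=not → no input occurs → does not occur.

No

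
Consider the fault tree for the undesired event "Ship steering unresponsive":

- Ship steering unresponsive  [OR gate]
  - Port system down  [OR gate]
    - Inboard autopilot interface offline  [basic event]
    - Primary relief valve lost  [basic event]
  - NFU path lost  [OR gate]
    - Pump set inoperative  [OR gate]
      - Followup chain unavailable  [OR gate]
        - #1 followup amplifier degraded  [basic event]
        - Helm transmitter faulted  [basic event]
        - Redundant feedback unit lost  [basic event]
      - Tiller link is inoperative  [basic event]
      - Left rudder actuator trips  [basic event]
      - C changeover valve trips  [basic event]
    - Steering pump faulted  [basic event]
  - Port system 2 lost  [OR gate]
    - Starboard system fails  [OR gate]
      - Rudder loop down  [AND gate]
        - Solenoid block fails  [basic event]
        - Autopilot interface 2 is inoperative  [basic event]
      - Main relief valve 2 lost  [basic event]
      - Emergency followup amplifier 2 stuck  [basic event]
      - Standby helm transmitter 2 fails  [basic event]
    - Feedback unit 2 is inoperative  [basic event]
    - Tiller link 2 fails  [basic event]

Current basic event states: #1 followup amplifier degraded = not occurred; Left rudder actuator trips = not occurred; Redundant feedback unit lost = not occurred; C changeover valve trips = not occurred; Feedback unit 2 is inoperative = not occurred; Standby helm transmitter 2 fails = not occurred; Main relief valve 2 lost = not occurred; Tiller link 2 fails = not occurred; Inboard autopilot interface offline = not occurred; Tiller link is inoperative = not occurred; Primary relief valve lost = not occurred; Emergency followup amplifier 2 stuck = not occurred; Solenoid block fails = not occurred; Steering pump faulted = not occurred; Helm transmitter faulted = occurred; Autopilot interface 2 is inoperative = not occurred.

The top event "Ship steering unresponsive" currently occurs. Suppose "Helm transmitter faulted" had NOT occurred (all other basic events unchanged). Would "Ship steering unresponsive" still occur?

No

Counterfactual: set "Helm transmitter faulted" to not occurred.
Port system down [OR]: Inboard autopilot interface offline=not, Primary relief valve lost=not → no input occurs → does not occur.
Followup chain unavailable [OR]: #1 followup amplifier degraded=not, Helm transmitter faulted=not, Redundant feedback unit lost=not → no input occurs → does not occur.
Pump set inoperative [OR]: Followup chain unavailable=not, Tiller link is inoperative=not, Left rudder actuator trips=not, C changeover valve trips=not → no input occurs → does not occur.
NFU path lost [OR]: Pump set inoperative=not, Steering pump faulted=not → no input occurs → does not occur.
Rudder loop down [AND]: Solenoid block fails=not, Autopilot interface 2 is inoperative=not → not all inputs occur → does not occur.
Starboard system fails [OR]: Rudder loop down=not, Main relief valve 2 lost=not, Emergency followup amplifier 2 stuck=not, Standby helm transmitter 2 fails=not → no input occurs → does not occur.
Port system 2 lost [OR]: Starboard system fails=not, Feedback unit 2 is inoperative=not, Tiller link 2 fails=not → no input occurs → does not occur.
Ship steering unresponsive [OR]: Port system down=not, NFU path lost=not, Port system 2 lost=not → no input occurs → does not occur.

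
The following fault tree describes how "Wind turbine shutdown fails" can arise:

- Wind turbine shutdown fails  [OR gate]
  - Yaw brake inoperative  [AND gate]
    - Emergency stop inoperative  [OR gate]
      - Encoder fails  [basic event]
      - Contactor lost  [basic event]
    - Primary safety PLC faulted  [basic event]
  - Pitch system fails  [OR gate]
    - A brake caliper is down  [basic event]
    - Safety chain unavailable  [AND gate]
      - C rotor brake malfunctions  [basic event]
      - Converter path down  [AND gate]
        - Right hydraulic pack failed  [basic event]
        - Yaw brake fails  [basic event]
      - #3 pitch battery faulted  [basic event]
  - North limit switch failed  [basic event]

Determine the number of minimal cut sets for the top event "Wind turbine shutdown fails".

5

Emergency stop inoperative [OR]: union of children's cut sets → 2 cut set(s).
Yaw brake inoperative [AND]: one cut set from each child combined → 2 × 1 = 2 cut set(s).
Converter path down [AND]: one cut set from each child combined → 1 × 1 = 1 cut set(s).
Safety chain unavailable [AND]: one cut set from each child combined → 1 × 1 × 1 = 1 cut set(s).
Pitch system fails [OR]: union of children's cut sets → 2 cut set(s).
Wind turbine shutdown fails [OR]: union of children's cut sets → 5 cut set(s).
Minimal cut sets: {Encoder fails, Primary safety PLC faulted}; {Contactor lost, Primary safety PLC faulted}; {A brake caliper is down}; {#3 pitch battery faulted, C rotor brake malfunctions, Right hydraulic pack failed, Yaw brake fails}; {North limit switch failed}.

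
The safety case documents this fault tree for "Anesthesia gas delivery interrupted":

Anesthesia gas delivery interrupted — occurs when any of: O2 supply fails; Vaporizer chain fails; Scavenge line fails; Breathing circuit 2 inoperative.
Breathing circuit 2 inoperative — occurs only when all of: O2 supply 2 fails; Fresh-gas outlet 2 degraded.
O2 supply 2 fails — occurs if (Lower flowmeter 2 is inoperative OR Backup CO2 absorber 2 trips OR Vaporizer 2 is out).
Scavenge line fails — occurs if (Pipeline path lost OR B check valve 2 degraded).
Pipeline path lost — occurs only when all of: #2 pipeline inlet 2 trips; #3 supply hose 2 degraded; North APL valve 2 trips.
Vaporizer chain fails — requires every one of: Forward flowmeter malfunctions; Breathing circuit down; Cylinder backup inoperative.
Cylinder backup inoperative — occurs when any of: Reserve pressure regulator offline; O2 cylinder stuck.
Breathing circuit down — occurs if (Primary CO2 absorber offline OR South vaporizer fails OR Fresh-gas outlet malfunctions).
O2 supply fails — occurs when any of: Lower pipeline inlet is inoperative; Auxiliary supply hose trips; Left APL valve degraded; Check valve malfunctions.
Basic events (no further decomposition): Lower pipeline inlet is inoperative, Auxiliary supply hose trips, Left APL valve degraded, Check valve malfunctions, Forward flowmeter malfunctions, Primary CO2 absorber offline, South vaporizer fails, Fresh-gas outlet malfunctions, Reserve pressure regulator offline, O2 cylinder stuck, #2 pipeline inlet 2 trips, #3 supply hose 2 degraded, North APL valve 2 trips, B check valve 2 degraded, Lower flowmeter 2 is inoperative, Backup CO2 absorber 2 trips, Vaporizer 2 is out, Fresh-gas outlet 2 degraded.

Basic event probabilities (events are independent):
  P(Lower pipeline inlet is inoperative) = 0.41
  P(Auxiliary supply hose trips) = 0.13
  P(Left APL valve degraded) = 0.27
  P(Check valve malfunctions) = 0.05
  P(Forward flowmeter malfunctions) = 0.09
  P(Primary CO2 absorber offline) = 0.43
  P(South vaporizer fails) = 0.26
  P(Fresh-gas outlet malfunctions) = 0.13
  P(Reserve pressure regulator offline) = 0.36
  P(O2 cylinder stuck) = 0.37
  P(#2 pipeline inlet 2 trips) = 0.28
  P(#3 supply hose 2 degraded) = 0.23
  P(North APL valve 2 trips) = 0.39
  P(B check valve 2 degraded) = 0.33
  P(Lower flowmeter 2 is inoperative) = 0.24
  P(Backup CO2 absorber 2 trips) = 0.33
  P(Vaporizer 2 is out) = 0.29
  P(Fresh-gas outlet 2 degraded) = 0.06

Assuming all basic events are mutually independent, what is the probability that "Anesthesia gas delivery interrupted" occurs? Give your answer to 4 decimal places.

P(O2 supply fails) [OR] = 1 − (1−0.41) × (1−0.13) × (1−0.27) × (1−0.05) = 0.644026
P(Breathing circuit down) [OR] = 1 − (1−0.43) × (1−0.26) × (1−0.13) = 0.633034
P(Cylinder backup inoperative) [OR] = 1 − (1−0.36) × (1−0.37) = 0.596800
P(Vaporizer chain fails) [AND] = 0.09 × 0.633034 × 0.596800 = 0.034002
P(Pipeline path lost) [AND] = 0.28 × 0.23 × 0.39 = 0.025116
P(Scavenge line fails) [OR] = 1 − (1−0.025116) × (1−0.33) = 0.346828
P(O2 supply 2 fails) [OR] = 1 − (1−0.24) × (1−0.33) × (1−0.29) = 0.638468
P(Breathing circuit 2 inoperative) [AND] = 0.638468 × 0.06 = 0.038308
P(Anesthesia gas delivery interrupted) [OR] = 1 − (1−0.644026) × (1−0.034002) × (1−0.346828) × (1−0.038308) = 0.783998
Rounded to 4 decimal places: P(Anesthesia gas delivery interrupted) ≈ 0.7840.

0.7840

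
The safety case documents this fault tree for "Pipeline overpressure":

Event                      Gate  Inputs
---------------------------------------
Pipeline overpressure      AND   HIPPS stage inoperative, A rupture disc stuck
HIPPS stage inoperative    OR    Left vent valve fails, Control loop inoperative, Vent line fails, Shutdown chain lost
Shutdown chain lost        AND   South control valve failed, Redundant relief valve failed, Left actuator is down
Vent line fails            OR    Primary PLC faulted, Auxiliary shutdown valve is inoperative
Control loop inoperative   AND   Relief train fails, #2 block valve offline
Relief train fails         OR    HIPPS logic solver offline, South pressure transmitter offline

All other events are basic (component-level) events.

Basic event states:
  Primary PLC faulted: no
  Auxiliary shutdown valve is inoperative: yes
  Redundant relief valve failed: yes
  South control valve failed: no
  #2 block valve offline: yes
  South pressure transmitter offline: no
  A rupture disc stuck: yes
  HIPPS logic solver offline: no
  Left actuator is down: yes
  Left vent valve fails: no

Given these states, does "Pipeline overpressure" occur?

Relief train fails [OR]: HIPPS logic solver offline=not, South pressure transmitter offline=not → no input occurs → does not occur.
Control loop inoperative [AND]: Relief train fails=not, #2 block valve offline=occurs → not all inputs occur → does not occur.
Vent line fails [OR]: Primary PLC faulted=not, Auxiliary shutdown valve is inoperative=occurs → at least one input occurs → occurs.
Shutdown chain lost [AND]: South control valve failed=not, Redundant relief valve failed=occurs, Left actuator is down=occurs → not all inputs occur → does not occur.
HIPPS stage inoperative [OR]: Left vent valve fails=not, Control loop inoperative=not, Vent line fails=occurs, Shutdown chain lost=not → at least one input occurs → occurs.
Pipeline overpressure [AND]: HIPPS stage inoperative=occurs, A rupture disc stuck=occurs → all inputs occur → occurs.

Yes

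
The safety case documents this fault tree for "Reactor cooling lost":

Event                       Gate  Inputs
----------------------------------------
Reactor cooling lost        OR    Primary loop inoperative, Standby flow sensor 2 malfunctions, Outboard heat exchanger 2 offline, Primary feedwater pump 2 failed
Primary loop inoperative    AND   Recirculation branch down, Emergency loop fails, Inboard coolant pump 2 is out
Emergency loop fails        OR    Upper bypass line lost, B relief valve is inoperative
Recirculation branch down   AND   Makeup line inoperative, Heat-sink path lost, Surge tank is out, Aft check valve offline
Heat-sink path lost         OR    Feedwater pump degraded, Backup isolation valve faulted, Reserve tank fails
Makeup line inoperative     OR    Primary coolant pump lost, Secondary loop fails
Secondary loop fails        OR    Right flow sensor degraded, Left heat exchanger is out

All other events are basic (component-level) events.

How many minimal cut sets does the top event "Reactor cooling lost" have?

21

Secondary loop fails [OR]: union of children's cut sets → 2 cut set(s).
Makeup line inoperative [OR]: union of children's cut sets → 3 cut set(s).
Heat-sink path lost [OR]: union of children's cut sets → 3 cut set(s).
Recirculation branch down [AND]: one cut set from each child combined → 3 × 3 × 1 × 1 = 9 cut set(s).
Emergency loop fails [OR]: union of children's cut sets → 2 cut set(s).
Primary loop inoperative [AND]: one cut set from each child combined → 9 × 2 × 1 = 18 cut set(s).
Reactor cooling lost [OR]: union of children's cut sets → 21 cut set(s).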